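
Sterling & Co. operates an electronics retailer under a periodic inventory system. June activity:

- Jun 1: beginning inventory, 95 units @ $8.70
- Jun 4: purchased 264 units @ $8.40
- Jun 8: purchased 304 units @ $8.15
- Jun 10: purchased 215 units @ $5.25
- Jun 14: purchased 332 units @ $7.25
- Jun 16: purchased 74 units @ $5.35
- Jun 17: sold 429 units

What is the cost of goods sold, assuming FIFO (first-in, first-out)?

COGS = $3,614.60

Jun 17, 429 sold [FIFO — oldest first]: 95 @ $8.70 + 264 @ $8.40 + 70 @ $8.15 = $3,614.60
Ending inventory: 234 @ $8.15 + 215 @ $5.25 + 332 @ $7.25 + 74 @ $5.35 = $5,838.75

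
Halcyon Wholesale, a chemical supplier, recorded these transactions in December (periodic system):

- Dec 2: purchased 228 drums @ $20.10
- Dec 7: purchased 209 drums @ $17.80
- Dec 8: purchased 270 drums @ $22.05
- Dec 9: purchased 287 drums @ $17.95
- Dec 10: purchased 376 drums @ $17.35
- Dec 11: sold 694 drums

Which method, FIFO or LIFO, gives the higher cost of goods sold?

FIFO

FIFO COGS: 228 @ $20.10 + 209 @ $17.80 + 257 @ $22.05 = $13,969.85
LIFO COGS: 376 @ $17.35 + 287 @ $17.95 + 31 @ $22.05 = $12,358.80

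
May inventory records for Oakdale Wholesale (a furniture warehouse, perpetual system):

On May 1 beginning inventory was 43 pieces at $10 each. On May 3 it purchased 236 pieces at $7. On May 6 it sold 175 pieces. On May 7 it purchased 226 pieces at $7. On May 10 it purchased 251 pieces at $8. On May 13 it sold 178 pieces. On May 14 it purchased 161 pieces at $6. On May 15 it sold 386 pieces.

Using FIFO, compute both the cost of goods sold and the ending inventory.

COGS = $5,536; ending inventory = $1,102

May 6, 175 sold [FIFO — oldest first]: 43 @ $10 + 132 @ $7 = $1,354
May 13, 178 sold [FIFO — oldest first]: 104 @ $7 + 74 @ $7 = $1,246
May 15, 386 sold [FIFO — oldest first]: 152 @ $7 + 234 @ $8 = $2,936
Total COGS = $1,354 + $1,246 + $2,936 = $5,536
Ending inventory: 17 @ $8 + 161 @ $6 = $1,102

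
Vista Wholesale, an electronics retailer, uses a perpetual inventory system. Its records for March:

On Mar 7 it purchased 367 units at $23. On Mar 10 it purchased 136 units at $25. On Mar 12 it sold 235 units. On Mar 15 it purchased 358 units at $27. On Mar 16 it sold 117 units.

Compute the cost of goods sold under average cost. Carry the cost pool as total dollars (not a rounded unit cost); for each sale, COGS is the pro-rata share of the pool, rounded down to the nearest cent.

COGS = $8,517.79

After Mar 7: 367 on hand, pool $8,441.00 (≈ $23.0000 each)
After Mar 10: 503 on hand, pool $11,841.00 (≈ $23.5408 each)
Mar 12, sell 235: 235/503 × $11,841.00 → $5,532.07
After Mar 15: 626 on hand, pool $15,974.93 (≈ $25.5191 each)
Mar 16, sell 117: 117/626 × $15,974.93 → $2,985.72
Total COGS = $5,532.07 + $2,985.72 = $8,517.79
Ending inventory (cost pool remaining) = $12,989.21
Check: goods available $21,507.00 = COGS $8,517.79 + ending $12,989.21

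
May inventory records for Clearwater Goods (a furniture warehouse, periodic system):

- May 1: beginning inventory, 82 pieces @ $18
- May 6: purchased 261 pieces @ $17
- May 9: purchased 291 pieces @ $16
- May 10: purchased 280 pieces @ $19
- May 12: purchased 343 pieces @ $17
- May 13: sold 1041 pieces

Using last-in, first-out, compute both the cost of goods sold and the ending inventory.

May 13, 1041 sold [LIFO — newest first]: 343 @ $17 + 280 @ $19 + 291 @ $16 + 127 @ $17 = $17,966
Ending inventory: 82 @ $18 + 134 @ $17 = $3,754
Check: goods available $21,720 = COGS $17,966 + ending $3,754

COGS = $17,966; ending inventory = $3,754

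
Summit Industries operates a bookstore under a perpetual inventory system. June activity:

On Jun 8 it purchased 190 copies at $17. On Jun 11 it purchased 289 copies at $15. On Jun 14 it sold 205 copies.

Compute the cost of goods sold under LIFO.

Jun 14, 205 sold [LIFO — newest first]: 205 @ $15 = $3,075
Ending inventory: 190 @ $17 + 84 @ $15 = $4,490

COGS = $3,075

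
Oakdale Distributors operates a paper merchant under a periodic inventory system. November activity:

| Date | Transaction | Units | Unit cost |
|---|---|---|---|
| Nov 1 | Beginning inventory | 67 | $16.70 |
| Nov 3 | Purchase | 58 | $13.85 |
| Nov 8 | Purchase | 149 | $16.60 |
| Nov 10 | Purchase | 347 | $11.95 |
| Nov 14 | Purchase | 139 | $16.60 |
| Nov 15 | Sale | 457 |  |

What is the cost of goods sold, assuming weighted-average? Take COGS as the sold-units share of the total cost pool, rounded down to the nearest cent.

COGS = $6,524.06

Nov 15, sell 457: 457/760 × $10,849.65 → $6,524.06
Ending inventory (cost pool remaining) = $4,325.59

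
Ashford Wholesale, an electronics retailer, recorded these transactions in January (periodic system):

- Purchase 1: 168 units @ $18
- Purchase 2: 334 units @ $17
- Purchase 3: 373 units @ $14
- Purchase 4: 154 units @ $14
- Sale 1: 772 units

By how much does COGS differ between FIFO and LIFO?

$939

FIFO COGS: 168 @ $18 + 334 @ $17 + 270 @ $14 = $12,482
LIFO COGS: 154 @ $14 + 373 @ $14 + 245 @ $17 = $11,543
Difference = |$12,482 − $11,543| = $939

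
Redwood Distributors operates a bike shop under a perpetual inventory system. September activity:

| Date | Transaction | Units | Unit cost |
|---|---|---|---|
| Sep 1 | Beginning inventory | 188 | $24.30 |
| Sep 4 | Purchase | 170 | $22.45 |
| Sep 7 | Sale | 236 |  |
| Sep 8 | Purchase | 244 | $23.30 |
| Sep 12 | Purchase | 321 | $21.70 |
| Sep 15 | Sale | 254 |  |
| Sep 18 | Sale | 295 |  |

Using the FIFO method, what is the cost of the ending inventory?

Sep 7, 236 sold [FIFO — oldest first]: 188 @ $24.30 + 48 @ $22.45 = $5,646.00
Sep 15, 254 sold [FIFO — oldest first]: 122 @ $22.45 + 132 @ $23.30 = $5,814.50
Sep 18, 295 sold [FIFO — oldest first]: 112 @ $23.30 + 183 @ $21.70 = $6,580.70
Total COGS = $5,646.00 + $5,814.50 + $6,580.70 = $18,041.20
Ending inventory: 138 @ $21.70 = $2,994.60

Ending inventory = $2,994.60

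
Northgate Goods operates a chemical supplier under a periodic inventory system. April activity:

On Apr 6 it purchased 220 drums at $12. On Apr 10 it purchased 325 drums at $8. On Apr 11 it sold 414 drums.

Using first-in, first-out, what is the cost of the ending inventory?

Apr 11, 414 sold [FIFO — oldest first]: 220 @ $12 + 194 @ $8 = $4,192
Ending inventory: 131 @ $8 = $1,048

Ending inventory = $1,048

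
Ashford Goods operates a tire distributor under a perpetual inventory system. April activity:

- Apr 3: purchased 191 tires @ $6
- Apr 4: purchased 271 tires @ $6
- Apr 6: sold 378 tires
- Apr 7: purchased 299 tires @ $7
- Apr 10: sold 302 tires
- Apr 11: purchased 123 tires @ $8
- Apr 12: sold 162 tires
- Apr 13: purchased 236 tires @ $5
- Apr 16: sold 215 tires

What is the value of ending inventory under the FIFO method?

Ending inventory = $315

Apr 6, 378 sold [FIFO — oldest first]: 191 @ $6 + 187 @ $6 = $2,268
Apr 10, 302 sold [FIFO — oldest first]: 84 @ $6 + 218 @ $7 = $2,030
Apr 12, 162 sold [FIFO — oldest first]: 81 @ $7 + 81 @ $8 = $1,215
Apr 16, 215 sold [FIFO — oldest first]: 42 @ $8 + 173 @ $5 = $1,201
Total COGS = $2,268 + $2,030 + $1,215 + $1,201 = $6,714
Ending inventory: 63 @ $5 = $315
Check: goods available $7,029 = COGS $6,714 + ending $315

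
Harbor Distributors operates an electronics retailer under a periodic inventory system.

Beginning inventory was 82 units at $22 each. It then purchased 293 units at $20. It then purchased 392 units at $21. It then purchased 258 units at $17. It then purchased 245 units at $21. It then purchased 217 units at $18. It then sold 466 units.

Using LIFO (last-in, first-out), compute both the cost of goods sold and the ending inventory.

COGS = $9,119; ending inventory = $20,214

Sale 1 (466) [LIFO — newest first]: 217 @ $18 + 245 @ $21 + 4 @ $17 = $9,119
Ending inventory: 82 @ $22 + 293 @ $20 + 392 @ $21 + 254 @ $17 = $20,214
Check: goods available $29,333 = COGS $9,119 + ending $20,214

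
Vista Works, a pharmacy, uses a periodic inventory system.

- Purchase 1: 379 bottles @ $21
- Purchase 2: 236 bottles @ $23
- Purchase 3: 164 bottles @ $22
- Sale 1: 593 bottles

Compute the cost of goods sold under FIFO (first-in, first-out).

Sale 1 (593) [FIFO — oldest first]: 379 @ $21 + 214 @ $23 = $12,881
Ending inventory: 22 @ $23 + 164 @ $22 = $4,114

COGS = $12,881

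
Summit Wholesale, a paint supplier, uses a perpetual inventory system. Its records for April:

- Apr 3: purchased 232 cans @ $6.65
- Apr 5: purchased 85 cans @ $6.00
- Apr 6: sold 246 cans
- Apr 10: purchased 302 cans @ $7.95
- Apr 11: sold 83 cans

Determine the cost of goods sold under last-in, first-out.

Apr 6, 246 sold [LIFO — newest first]: 85 @ $6.00 + 161 @ $6.65 = $1,580.65
Apr 11, 83 sold [LIFO — newest first]: 83 @ $7.95 = $659.85
Total COGS = $1,580.65 + $659.85 = $2,240.50
Ending inventory: 71 @ $6.65 + 219 @ $7.95 = $2,213.20
Check: goods available $4,453.70 = COGS $2,240.50 + ending $2,213.20

COGS = $2,240.50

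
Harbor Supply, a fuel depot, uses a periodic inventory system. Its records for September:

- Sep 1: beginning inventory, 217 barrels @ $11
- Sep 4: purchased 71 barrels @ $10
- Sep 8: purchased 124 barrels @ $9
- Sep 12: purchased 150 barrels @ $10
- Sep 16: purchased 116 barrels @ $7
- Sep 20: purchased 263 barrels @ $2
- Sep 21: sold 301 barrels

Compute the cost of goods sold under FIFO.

Sep 21, 301 sold [FIFO — oldest first]: 217 @ $11 + 71 @ $10 + 13 @ $9 = $3,214
Ending inventory: 111 @ $9 + 150 @ $10 + 116 @ $7 + 263 @ $2 = $3,837

COGS = $3,214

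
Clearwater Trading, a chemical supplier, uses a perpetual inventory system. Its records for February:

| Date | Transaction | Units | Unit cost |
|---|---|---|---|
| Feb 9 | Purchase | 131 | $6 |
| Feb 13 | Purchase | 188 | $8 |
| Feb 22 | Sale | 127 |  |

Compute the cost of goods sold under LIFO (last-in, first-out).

Feb 22, 127 sold [LIFO — newest first]: 127 @ $8 = $1,016
Ending inventory: 131 @ $6 + 61 @ $8 = $1,274
Check: goods available $2,290 = COGS $1,016 + ending $1,274

COGS = $1,016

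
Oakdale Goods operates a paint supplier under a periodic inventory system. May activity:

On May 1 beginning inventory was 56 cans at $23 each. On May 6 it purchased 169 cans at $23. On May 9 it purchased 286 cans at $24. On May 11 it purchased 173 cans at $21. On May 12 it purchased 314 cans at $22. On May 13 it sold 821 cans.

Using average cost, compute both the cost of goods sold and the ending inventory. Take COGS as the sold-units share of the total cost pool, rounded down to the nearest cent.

COGS = $18,575.33; ending inventory = $4,004.67

May 13, sell 821: 821/998 × $22,580.00 → $18,575.33
Ending inventory (cost pool remaining) = $4,004.67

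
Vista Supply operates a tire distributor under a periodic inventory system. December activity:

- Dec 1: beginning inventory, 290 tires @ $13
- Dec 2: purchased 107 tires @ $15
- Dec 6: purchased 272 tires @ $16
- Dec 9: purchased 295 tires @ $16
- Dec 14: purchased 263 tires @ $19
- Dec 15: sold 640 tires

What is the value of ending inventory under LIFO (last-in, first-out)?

Dec 15, 640 sold [LIFO — newest first]: 263 @ $19 + 295 @ $16 + 82 @ $16 = $11,029
Ending inventory: 290 @ $13 + 107 @ $15 + 190 @ $16 = $8,415

Ending inventory = $8,415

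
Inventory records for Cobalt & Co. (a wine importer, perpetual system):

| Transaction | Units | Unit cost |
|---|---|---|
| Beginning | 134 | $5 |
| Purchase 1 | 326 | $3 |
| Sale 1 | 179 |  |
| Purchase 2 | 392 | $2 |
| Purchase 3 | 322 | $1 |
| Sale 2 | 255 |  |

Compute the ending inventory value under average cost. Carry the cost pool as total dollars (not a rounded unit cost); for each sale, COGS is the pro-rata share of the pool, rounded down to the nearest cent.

After Beginning: 134 on hand, pool $670.00 (≈ $5.0000 each)
After Purchase 1: 460 on hand, pool $1,648.00 (≈ $3.5826 each)
Sale 1, sell 179: 179/460 × $1,648.00 → $641.28
After Purchase 2: 673 on hand, pool $1,790.72 (≈ $2.6608 each)
After Purchase 3: 995 on hand, pool $2,112.72 (≈ $2.1233 each)
Sale 2, sell 255: 255/995 × $2,112.72 → $541.45
Total COGS = $641.28 + $541.45 = $1,182.73
Ending inventory (cost pool remaining) = $1,571.27
Check: goods available $2,754.00 = COGS $1,182.73 + ending $1,571.27

Ending inventory = $1,571.27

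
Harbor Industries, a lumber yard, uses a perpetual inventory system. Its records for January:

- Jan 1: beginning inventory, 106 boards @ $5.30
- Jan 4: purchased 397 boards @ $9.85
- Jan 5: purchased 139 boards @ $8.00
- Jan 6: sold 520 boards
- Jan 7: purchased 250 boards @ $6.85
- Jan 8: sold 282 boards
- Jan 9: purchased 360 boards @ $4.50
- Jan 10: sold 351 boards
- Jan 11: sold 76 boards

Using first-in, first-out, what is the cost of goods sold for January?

COGS = $8,813.25

Jan 6, 520 sold [FIFO — oldest first]: 106 @ $5.30 + 397 @ $9.85 + 17 @ $8.00 = $4,608.25
Jan 8, 282 sold [FIFO — oldest first]: 122 @ $8.00 + 160 @ $6.85 = $2,072.00
Jan 10, 351 sold [FIFO — oldest first]: 90 @ $6.85 + 261 @ $4.50 = $1,791.00
Jan 11, 76 sold [FIFO — oldest first]: 76 @ $4.50 = $342.00
Total COGS = $4,608.25 + $2,072.00 + $1,791.00 + $342.00 = $8,813.25
Ending inventory: 23 @ $4.50 = $103.50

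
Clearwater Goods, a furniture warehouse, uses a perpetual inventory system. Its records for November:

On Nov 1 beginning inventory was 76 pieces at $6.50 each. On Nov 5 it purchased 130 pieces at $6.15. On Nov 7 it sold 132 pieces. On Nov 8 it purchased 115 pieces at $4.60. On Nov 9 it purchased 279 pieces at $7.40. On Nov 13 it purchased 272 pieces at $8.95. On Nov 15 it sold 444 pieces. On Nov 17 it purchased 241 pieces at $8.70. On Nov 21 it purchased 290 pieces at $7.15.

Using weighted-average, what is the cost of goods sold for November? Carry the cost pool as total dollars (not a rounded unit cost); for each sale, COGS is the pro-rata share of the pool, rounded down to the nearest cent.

After Nov 1: 76 on hand, pool $494.00 (≈ $6.5000 each)
After Nov 5: 206 on hand, pool $1,293.50 (≈ $6.2791 each)
Nov 7, sell 132: 132/206 × $1,293.50 → $828.84
After Nov 8: 189 on hand, pool $993.66 (≈ $5.2575 each)
After Nov 9: 468 on hand, pool $3,058.26 (≈ $6.5347 each)
After Nov 13: 740 on hand, pool $5,492.66 (≈ $7.4225 each)
Nov 15, sell 444: 444/740 × $5,492.66 → $3,295.59
After Nov 17: 537 on hand, pool $4,293.77 (≈ $7.9958 each)
After Nov 21: 827 on hand, pool $6,367.27 (≈ $7.6992 each)
Total COGS = $828.84 + $3,295.59 = $4,124.43
Ending inventory (cost pool remaining) = $6,367.27

COGS = $4,124.43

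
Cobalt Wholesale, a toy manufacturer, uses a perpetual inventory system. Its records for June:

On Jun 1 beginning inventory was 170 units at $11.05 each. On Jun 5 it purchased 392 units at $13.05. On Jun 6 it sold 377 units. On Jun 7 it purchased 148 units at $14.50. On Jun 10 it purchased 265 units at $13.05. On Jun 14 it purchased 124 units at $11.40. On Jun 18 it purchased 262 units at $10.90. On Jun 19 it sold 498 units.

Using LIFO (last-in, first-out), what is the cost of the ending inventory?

Jun 6, 377 sold [LIFO — newest first]: 377 @ $13.05 = $4,919.85
Jun 19, 498 sold [LIFO — newest first]: 262 @ $10.90 + 124 @ $11.40 + 112 @ $13.05 = $5,731.00
Total COGS = $4,919.85 + $5,731.00 = $10,650.85
Ending inventory: 170 @ $11.05 + 15 @ $13.05 + 148 @ $14.50 + 153 @ $13.05 = $6,216.90

Ending inventory = $6,216.90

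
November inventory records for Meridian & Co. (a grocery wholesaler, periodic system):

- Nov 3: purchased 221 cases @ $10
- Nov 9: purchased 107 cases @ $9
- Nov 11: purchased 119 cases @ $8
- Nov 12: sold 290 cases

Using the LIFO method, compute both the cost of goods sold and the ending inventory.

Nov 12, 290 sold [LIFO — newest first]: 119 @ $8 + 107 @ $9 + 64 @ $10 = $2,555
Ending inventory: 157 @ $10 = $1,570

COGS = $2,555; ending inventory = $1,570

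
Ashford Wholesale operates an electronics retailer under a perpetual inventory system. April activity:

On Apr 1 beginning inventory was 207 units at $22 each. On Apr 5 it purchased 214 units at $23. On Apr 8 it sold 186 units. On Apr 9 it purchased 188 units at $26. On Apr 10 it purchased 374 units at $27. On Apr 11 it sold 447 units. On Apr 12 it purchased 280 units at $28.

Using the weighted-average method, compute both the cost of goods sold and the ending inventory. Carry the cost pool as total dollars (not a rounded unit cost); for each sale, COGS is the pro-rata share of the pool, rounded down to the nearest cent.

COGS = $15,558.09; ending inventory = $16,743.91

After Apr 1: 207 on hand, pool $4,554.00 (≈ $22.0000 each)
After Apr 5: 421 on hand, pool $9,476.00 (≈ $22.5083 each)
Apr 8, sell 186: 186/421 × $9,476.00 → $4,186.54
After Apr 9: 423 on hand, pool $10,177.46 (≈ $24.0602 each)
After Apr 10: 797 on hand, pool $20,275.46 (≈ $25.4397 each)
Apr 11, sell 447: 447/797 × $20,275.46 → $11,371.55
After Apr 12: 630 on hand, pool $16,743.91 (≈ $26.5776 each)
Total COGS = $4,186.54 + $11,371.55 = $15,558.09
Ending inventory (cost pool remaining) = $16,743.91
Check: goods available $32,302.00 = COGS $15,558.09 + ending $16,743.91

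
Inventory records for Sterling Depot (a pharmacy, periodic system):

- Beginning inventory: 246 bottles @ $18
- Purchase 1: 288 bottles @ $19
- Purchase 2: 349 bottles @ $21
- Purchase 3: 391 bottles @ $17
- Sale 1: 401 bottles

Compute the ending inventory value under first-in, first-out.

Ending inventory = $16,503

Sale 1 (401) [FIFO — oldest first]: 246 @ $18 + 155 @ $19 = $7,373
Ending inventory: 133 @ $19 + 349 @ $21 + 391 @ $17 = $16,503
Check: goods available $23,876 = COGS $7,373 + ending $16,503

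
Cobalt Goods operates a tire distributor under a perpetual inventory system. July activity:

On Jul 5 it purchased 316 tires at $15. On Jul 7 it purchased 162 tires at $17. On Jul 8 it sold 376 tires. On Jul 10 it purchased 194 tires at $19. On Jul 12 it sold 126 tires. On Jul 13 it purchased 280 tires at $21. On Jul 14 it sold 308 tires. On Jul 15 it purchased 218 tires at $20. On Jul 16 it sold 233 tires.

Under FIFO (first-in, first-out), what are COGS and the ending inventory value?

COGS = $18,880; ending inventory = $2,540

Jul 8, 376 sold [FIFO — oldest first]: 316 @ $15 + 60 @ $17 = $5,760
Jul 12, 126 sold [FIFO — oldest first]: 102 @ $17 + 24 @ $19 = $2,190
Jul 14, 308 sold [FIFO — oldest first]: 170 @ $19 + 138 @ $21 = $6,128
Jul 16, 233 sold [FIFO — oldest first]: 142 @ $21 + 91 @ $20 = $4,802
Total COGS = $5,760 + $2,190 + $6,128 + $4,802 = $18,880
Ending inventory: 127 @ $20 = $2,540
Check: goods available $21,420 = COGS $18,880 + ending $2,540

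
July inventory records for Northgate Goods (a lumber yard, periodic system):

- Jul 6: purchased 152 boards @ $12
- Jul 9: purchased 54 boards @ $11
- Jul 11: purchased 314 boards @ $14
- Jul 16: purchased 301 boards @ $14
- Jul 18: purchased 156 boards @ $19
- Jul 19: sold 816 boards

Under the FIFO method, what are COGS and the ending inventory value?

Jul 19, 816 sold [FIFO — oldest first]: 152 @ $12 + 54 @ $11 + 314 @ $14 + 296 @ $14 = $10,958
Ending inventory: 5 @ $14 + 156 @ $19 = $3,034

COGS = $10,958; ending inventory = $3,034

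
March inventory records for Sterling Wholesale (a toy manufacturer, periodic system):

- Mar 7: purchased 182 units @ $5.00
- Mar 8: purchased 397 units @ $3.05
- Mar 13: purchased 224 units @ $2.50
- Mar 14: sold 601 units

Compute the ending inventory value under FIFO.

Ending inventory = $505.00

Mar 14, 601 sold [FIFO — oldest first]: 182 @ $5.00 + 397 @ $3.05 + 22 @ $2.50 = $2,175.85
Ending inventory: 202 @ $2.50 = $505.00
Check: goods available $2,680.85 = COGS $2,175.85 + ending $505.00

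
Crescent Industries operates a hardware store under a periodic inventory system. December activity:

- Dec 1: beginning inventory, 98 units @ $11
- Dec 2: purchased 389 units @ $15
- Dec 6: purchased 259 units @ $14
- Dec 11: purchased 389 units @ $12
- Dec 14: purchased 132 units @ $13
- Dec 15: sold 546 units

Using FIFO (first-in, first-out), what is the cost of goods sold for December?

Dec 15, 546 sold [FIFO — oldest first]: 98 @ $11 + 389 @ $15 + 59 @ $14 = $7,739
Ending inventory: 200 @ $14 + 389 @ $12 + 132 @ $13 = $9,184

COGS = $7,739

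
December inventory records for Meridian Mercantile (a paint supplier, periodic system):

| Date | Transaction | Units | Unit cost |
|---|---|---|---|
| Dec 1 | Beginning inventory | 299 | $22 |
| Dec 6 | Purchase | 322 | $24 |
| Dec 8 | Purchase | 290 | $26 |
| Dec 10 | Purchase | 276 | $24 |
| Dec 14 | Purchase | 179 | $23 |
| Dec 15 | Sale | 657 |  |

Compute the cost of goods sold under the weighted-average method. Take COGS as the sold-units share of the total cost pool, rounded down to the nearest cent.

COGS = $15,673.24

Dec 15, sell 657: 657/1366 × $32,587.00 → $15,673.24
Ending inventory (cost pool remaining) = $16,913.76
Check: goods available $32,587.00 = COGS $15,673.24 + ending $16,913.76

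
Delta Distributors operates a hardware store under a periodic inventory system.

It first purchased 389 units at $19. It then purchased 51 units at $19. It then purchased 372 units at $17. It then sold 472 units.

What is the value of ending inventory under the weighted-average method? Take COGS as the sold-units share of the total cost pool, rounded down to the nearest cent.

Ending inventory = $6,148.48

Sale 1, sell 472: 472/812 × $14,684.00 → $8,535.52
Ending inventory (cost pool remaining) = $6,148.48
Check: goods available $14,684.00 = COGS $8,535.52 + ending $6,148.48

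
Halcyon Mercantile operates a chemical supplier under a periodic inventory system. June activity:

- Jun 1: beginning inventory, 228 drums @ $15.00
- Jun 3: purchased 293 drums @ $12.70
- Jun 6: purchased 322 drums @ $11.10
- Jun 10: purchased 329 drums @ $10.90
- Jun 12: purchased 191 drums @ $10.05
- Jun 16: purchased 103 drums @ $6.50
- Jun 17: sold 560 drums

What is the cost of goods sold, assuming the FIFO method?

Jun 17, 560 sold [FIFO — oldest first]: 228 @ $15.00 + 293 @ $12.70 + 39 @ $11.10 = $7,574.00
Ending inventory: 283 @ $11.10 + 329 @ $10.90 + 191 @ $10.05 + 103 @ $6.50 = $9,316.45

COGS = $7,574.00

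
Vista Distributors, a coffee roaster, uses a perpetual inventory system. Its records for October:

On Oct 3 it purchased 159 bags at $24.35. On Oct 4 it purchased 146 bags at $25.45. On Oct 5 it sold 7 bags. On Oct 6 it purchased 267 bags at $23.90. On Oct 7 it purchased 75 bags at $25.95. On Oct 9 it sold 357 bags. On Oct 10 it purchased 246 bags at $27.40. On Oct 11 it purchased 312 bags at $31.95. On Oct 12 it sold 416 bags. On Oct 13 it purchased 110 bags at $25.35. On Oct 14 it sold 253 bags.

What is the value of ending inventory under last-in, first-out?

Oct 5, 7 sold [LIFO — newest first]: 7 @ $25.45 = $178.15
Oct 9, 357 sold [LIFO — newest first]: 75 @ $25.95 + 267 @ $23.90 + 15 @ $25.45 = $8,709.30
Oct 12, 416 sold [LIFO — newest first]: 312 @ $31.95 + 104 @ $27.40 = $12,818.00
Oct 14, 253 sold [LIFO — newest first]: 110 @ $25.35 + 142 @ $27.40 + 1 @ $25.45 = $6,704.75
Total COGS = $178.15 + $8,709.30 + $12,818.00 + $6,704.75 = $28,410.20
Ending inventory: 159 @ $24.35 + 123 @ $25.45 = $7,002.00
Check: goods available $35,412.20 = COGS $28,410.20 + ending $7,002.00

Ending inventory = $7,002.00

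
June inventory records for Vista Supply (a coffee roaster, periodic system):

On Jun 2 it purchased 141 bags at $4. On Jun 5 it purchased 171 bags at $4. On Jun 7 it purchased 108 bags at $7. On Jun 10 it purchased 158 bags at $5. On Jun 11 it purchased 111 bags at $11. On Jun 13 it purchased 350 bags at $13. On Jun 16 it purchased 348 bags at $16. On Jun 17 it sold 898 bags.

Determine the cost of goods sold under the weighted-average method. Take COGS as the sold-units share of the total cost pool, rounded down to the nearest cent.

Jun 17, sell 898: 898/1387 × $14,133.00 → $9,150.27
Ending inventory (cost pool remaining) = $4,982.73
Check: goods available $14,133.00 = COGS $9,150.27 + ending $4,982.73

COGS = $9,150.27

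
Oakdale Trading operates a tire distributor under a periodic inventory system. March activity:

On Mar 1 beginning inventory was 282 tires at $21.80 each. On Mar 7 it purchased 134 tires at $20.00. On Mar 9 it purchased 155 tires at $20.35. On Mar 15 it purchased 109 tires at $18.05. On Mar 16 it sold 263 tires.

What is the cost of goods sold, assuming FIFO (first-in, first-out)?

Mar 16, 263 sold [FIFO — oldest first]: 263 @ $21.80 = $5,733.40
Ending inventory: 19 @ $21.80 + 134 @ $20.00 + 155 @ $20.35 + 109 @ $18.05 = $8,215.90
Check: goods available $13,949.30 = COGS $5,733.40 + ending $8,215.90

COGS = $5,733.40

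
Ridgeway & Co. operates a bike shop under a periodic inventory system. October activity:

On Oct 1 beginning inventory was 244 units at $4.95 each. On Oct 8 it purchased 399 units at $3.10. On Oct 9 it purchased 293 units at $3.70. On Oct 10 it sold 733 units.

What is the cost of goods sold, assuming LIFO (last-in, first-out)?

COGS = $2,523.95

Oct 10, 733 sold [LIFO — newest first]: 293 @ $3.70 + 399 @ $3.10 + 41 @ $4.95 = $2,523.95
Ending inventory: 203 @ $4.95 = $1,004.85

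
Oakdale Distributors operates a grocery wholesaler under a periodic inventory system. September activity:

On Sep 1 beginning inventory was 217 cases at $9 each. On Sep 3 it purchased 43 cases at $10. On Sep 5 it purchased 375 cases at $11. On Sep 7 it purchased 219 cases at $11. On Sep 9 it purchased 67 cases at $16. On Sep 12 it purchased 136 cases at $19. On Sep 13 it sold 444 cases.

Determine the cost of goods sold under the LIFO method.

COGS = $6,307

Sep 13, 444 sold [LIFO — newest first]: 136 @ $19 + 67 @ $16 + 219 @ $11 + 22 @ $11 = $6,307
Ending inventory: 217 @ $9 + 43 @ $10 + 353 @ $11 = $6,266
Check: goods available $12,573 = COGS $6,307 + ending $6,266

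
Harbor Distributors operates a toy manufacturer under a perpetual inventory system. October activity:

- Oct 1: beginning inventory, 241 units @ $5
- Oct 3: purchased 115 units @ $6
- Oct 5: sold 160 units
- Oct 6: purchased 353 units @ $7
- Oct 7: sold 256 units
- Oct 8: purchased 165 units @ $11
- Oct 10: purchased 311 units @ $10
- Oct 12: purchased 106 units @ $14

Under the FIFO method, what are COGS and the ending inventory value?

Oct 5, 160 sold [FIFO — oldest first]: 160 @ $5 = $800
Oct 7, 256 sold [FIFO — oldest first]: 81 @ $5 + 115 @ $6 + 60 @ $7 = $1,515
Total COGS = $800 + $1,515 = $2,315
Ending inventory: 293 @ $7 + 165 @ $11 + 311 @ $10 + 106 @ $14 = $8,460
Check: goods available $10,775 = COGS $2,315 + ending $8,460

COGS = $2,315; ending inventory = $8,460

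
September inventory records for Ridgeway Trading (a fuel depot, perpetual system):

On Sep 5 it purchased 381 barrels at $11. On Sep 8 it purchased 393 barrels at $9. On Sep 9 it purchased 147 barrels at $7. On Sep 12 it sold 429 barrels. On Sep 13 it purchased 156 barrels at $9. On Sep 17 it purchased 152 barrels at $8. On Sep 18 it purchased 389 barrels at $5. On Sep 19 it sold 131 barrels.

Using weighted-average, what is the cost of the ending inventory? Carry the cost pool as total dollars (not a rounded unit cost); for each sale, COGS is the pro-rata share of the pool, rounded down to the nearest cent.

Ending inventory = $8,224.65

After Sep 5: 381 on hand, pool $4,191.00 (≈ $11.0000 each)
After Sep 8: 774 on hand, pool $7,728.00 (≈ $9.9845 each)
After Sep 9: 921 on hand, pool $8,757.00 (≈ $9.5081 each)
Sep 12, sell 429: 429/921 × $8,757.00 → $4,078.99
After Sep 13: 648 on hand, pool $6,082.01 (≈ $9.3858 each)
After Sep 17: 800 on hand, pool $7,298.01 (≈ $9.1225 each)
After Sep 18: 1189 on hand, pool $9,243.01 (≈ $7.7738 each)
Sep 19, sell 131: 131/1189 × $9,243.01 → $1,018.36
Total COGS = $4,078.99 + $1,018.36 = $5,097.35
Ending inventory (cost pool remaining) = $8,224.65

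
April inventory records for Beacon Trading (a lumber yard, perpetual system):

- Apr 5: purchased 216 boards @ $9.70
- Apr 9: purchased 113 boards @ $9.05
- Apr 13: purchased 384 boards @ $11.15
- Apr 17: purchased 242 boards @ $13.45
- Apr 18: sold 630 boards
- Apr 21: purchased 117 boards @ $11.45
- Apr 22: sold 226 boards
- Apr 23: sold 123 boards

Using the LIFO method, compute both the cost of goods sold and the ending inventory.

COGS = $11,091.90; ending inventory = $902.10

Apr 18, 630 sold [LIFO — newest first]: 242 @ $13.45 + 384 @ $11.15 + 4 @ $9.05 = $7,572.70
Apr 22, 226 sold [LIFO — newest first]: 117 @ $11.45 + 109 @ $9.05 = $2,326.10
Apr 23, 123 sold [LIFO — newest first]: 123 @ $9.70 = $1,193.10
Total COGS = $7,572.70 + $2,326.10 + $1,193.10 = $11,091.90
Ending inventory: 93 @ $9.70 = $902.10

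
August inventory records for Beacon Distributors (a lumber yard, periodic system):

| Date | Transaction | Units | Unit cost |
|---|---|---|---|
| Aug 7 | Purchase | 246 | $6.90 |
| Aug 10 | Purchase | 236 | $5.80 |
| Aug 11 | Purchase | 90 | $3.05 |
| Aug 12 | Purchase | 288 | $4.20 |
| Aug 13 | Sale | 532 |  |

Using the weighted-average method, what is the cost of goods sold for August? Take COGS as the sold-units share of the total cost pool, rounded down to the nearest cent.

Aug 13, sell 532: 532/860 × $4,550.30 → $2,814.83
Ending inventory (cost pool remaining) = $1,735.47
Check: goods available $4,550.30 = COGS $2,814.83 + ending $1,735.47

COGS = $2,814.83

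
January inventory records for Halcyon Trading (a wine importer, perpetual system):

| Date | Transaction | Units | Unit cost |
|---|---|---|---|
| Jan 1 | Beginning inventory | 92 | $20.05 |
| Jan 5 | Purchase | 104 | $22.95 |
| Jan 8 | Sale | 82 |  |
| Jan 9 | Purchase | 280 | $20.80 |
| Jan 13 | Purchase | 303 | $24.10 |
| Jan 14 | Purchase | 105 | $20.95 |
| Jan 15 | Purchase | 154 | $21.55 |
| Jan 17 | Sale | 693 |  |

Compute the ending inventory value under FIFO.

Ending inventory = $5,614.85

Jan 8, 82 sold [FIFO — oldest first]: 82 @ $20.05 = $1,644.10
Jan 17, 693 sold [FIFO — oldest first]: 10 @ $20.05 + 104 @ $22.95 + 280 @ $20.80 + 299 @ $24.10 = $15,617.20
Total COGS = $1,644.10 + $15,617.20 = $17,261.30
Ending inventory: 4 @ $24.10 + 105 @ $20.95 + 154 @ $21.55 = $5,614.85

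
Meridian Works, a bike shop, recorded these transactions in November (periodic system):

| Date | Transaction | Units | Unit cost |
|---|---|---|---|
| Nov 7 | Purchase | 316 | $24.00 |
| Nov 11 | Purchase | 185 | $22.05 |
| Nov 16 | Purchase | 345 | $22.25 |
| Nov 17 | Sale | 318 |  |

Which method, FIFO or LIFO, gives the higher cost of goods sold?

FIFO COGS: 316 @ $24.00 + 2 @ $22.05 = $7,628.10
LIFO COGS: 318 @ $22.25 = $7,075.50

FIFO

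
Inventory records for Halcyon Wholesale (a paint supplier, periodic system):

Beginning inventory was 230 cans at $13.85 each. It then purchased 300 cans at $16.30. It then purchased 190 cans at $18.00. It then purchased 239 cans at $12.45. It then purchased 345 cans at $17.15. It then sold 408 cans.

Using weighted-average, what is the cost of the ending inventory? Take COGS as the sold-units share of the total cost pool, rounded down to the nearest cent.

Ending inventory = $14,008.80

Sale 1, sell 408: 408/1304 × $20,387.80 → $6,379.00
Ending inventory (cost pool remaining) = $14,008.80
Check: goods available $20,387.80 = COGS $6,379.00 + ending $14,008.80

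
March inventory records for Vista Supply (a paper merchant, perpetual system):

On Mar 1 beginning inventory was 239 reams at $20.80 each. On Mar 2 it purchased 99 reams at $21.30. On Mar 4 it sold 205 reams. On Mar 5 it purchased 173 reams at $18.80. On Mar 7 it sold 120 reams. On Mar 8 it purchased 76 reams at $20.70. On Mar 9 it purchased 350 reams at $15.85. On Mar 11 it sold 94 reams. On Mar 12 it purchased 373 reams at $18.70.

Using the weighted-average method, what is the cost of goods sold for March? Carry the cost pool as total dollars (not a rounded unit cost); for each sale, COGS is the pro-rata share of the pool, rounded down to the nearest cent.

After Mar 1: 239 on hand, pool $4,971.20 (≈ $20.8000 each)
After Mar 2: 338 on hand, pool $7,079.90 (≈ $20.9464 each)
Mar 4, sell 205: 205/338 × $7,079.90 → $4,294.02
After Mar 5: 306 on hand, pool $6,038.28 (≈ $19.7329 each)
Mar 7, sell 120: 120/306 × $6,038.28 → $2,367.95
After Mar 8: 262 on hand, pool $5,243.53 (≈ $20.0135 each)
After Mar 9: 612 on hand, pool $10,791.03 (≈ $17.6324 each)
Mar 11, sell 94: 94/612 × $10,791.03 → $1,657.44
After Mar 12: 891 on hand, pool $16,108.69 (≈ $18.0793 each)
Total COGS = $4,294.02 + $2,367.95 + $1,657.44 = $8,319.41
Ending inventory (cost pool remaining) = $16,108.69

COGS = $8,319.41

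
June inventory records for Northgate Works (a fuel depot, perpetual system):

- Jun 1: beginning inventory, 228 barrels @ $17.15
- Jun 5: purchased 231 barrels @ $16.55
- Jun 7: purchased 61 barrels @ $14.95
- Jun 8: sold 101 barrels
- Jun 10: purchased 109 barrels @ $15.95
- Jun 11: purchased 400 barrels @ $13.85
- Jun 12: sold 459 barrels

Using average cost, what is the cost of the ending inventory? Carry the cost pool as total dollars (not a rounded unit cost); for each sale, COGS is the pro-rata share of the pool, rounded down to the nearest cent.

Ending inventory = $7,199.05

After Jun 1: 228 on hand, pool $3,910.20 (≈ $17.1500 each)
After Jun 5: 459 on hand, pool $7,733.25 (≈ $16.8480 each)
After Jun 7: 520 on hand, pool $8,645.20 (≈ $16.6254 each)
Jun 8, sell 101: 101/520 × $8,645.20 → $1,679.16
After Jun 10: 528 on hand, pool $8,704.59 (≈ $16.4860 each)
After Jun 11: 928 on hand, pool $14,244.59 (≈ $15.3498 each)
Jun 12, sell 459: 459/928 × $14,244.59 → $7,045.54
Total COGS = $1,679.16 + $7,045.54 = $8,724.70
Ending inventory (cost pool remaining) = $7,199.05
Check: goods available $15,923.75 = COGS $8,724.70 + ending $7,199.05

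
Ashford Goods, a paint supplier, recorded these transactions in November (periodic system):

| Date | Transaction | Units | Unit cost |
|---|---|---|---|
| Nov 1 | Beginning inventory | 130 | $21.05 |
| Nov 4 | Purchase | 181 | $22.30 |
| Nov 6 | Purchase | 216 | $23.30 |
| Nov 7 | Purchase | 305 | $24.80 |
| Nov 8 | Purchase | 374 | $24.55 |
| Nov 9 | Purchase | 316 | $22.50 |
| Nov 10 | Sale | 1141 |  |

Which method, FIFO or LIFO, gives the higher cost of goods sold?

FIFO COGS: 130 @ $21.05 + 181 @ $22.30 + 216 @ $23.30 + 305 @ $24.80 + 309 @ $24.55 = $26,955.55
LIFO COGS: 316 @ $22.50 + 374 @ $24.55 + 305 @ $24.80 + 146 @ $23.30 = $27,257.50

LIFO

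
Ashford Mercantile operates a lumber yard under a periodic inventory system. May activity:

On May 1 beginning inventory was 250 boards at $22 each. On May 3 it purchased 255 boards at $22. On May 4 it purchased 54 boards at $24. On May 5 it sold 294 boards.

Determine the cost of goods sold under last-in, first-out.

May 5, 294 sold [LIFO — newest first]: 54 @ $24 + 240 @ $22 = $6,576
Ending inventory: 250 @ $22 + 15 @ $22 = $5,830
Check: goods available $12,406 = COGS $6,576 + ending $5,830

COGS = $6,576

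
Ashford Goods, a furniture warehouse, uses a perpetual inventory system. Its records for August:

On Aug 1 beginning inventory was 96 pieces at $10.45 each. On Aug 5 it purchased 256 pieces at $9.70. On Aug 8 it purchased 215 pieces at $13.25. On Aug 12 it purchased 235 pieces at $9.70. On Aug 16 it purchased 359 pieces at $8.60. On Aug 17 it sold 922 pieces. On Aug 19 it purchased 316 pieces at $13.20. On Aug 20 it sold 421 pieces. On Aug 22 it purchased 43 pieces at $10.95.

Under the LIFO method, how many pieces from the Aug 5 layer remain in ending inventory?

Aug 17, 922 sold [LIFO — newest first]: 359 @ $8.60 + 235 @ $9.70 + 215 @ $13.25 + 113 @ $9.70 = $9,311.75
Aug 20, 421 sold [LIFO — newest first]: 316 @ $13.20 + 105 @ $9.70 = $5,189.70
Total COGS = $9,311.75 + $5,189.70 = $14,501.45
Ending inventory: 96 @ $10.45 + 38 @ $9.70 + 43 @ $10.95 = $1,842.65
Check: goods available $16,344.10 = COGS $14,501.45 + ending $1,842.65

38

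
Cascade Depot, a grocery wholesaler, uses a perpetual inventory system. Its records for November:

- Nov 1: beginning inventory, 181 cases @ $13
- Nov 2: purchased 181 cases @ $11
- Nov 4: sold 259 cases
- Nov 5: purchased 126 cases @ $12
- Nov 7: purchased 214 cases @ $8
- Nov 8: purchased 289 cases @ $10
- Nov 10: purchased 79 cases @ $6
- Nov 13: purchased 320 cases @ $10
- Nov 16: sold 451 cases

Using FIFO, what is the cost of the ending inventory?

Ending inventory = $6,484

Nov 4, 259 sold [FIFO — oldest first]: 181 @ $13 + 78 @ $11 = $3,211
Nov 16, 451 sold [FIFO — oldest first]: 103 @ $11 + 126 @ $12 + 214 @ $8 + 8 @ $10 = $4,437
Total COGS = $3,211 + $4,437 = $7,648
Ending inventory: 281 @ $10 + 79 @ $6 + 320 @ $10 = $6,484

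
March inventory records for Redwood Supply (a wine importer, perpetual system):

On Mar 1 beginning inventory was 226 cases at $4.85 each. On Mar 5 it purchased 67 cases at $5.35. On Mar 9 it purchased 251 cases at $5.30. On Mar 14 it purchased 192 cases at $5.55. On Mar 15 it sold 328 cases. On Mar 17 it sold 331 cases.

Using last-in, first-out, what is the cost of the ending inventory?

Mar 15, 328 sold [LIFO — newest first]: 192 @ $5.55 + 136 @ $5.30 = $1,786.40
Mar 17, 331 sold [LIFO — newest first]: 115 @ $5.30 + 67 @ $5.35 + 149 @ $4.85 = $1,690.60
Total COGS = $1,786.40 + $1,690.60 = $3,477.00
Ending inventory: 77 @ $4.85 = $373.45

Ending inventory = $373.45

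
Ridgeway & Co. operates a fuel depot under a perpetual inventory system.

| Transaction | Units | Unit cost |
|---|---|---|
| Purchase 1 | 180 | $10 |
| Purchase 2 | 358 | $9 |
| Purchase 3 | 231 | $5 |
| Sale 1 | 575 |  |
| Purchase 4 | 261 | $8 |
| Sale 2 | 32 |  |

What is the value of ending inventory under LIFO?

Sale 1 (575) [LIFO — newest first]: 231 @ $5 + 344 @ $9 = $4,251
Sale 2 (32) [LIFO — newest first]: 32 @ $8 = $256
Total COGS = $4,251 + $256 = $4,507
Ending inventory: 180 @ $10 + 14 @ $9 + 229 @ $8 = $3,758

Ending inventory = $3,758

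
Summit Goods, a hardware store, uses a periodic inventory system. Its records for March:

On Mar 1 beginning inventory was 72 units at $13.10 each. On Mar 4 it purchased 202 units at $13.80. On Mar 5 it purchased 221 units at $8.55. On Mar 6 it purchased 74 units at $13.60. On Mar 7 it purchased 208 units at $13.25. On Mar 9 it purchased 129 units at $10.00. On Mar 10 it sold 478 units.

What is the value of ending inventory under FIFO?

Ending inventory = $5,197.75

Mar 10, 478 sold [FIFO — oldest first]: 72 @ $13.10 + 202 @ $13.80 + 204 @ $8.55 = $5,475.00
Ending inventory: 17 @ $8.55 + 74 @ $13.60 + 208 @ $13.25 + 129 @ $10.00 = $5,197.75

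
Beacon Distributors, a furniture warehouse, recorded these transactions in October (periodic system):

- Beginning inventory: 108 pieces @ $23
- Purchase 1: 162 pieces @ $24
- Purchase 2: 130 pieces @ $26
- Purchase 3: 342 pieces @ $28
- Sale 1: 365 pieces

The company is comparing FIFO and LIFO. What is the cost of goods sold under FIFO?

COGS = $8,842

FIFO COGS: 108 @ $23 + 162 @ $24 + 95 @ $26 = $8,842
LIFO COGS: 342 @ $28 + 23 @ $26 = $10,174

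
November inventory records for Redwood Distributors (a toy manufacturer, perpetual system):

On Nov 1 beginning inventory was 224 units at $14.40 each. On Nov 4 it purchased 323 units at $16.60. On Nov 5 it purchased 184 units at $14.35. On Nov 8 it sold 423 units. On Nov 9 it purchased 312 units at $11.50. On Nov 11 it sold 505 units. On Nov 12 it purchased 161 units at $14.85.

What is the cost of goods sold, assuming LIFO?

Nov 8, 423 sold [LIFO — newest first]: 184 @ $14.35 + 239 @ $16.60 = $6,607.80
Nov 11, 505 sold [LIFO — newest first]: 312 @ $11.50 + 84 @ $16.60 + 109 @ $14.40 = $6,552.00
Total COGS = $6,607.80 + $6,552.00 = $13,159.80
Ending inventory: 115 @ $14.40 + 161 @ $14.85 = $4,046.85

COGS = $13,159.80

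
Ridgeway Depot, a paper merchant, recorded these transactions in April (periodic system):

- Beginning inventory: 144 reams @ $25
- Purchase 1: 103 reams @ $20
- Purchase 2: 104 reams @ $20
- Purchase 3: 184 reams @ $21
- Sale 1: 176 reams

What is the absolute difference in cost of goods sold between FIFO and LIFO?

$544

FIFO COGS: 144 @ $25 + 32 @ $20 = $4,240
LIFO COGS: 176 @ $21 = $3,696
Difference = |$4,240 − $3,696| = $544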